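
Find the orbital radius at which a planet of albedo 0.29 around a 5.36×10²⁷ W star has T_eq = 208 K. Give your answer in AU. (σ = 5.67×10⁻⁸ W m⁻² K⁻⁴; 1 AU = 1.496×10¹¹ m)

d ≈ 5.65 AU

From T_eq⁴ = L(1−A)/(16πσd²): d = √[L(1−A)/(16πσT_eq⁴)].
d = √[5.36×10²⁷ × 0.71 / (16π × 5.67×10⁻⁸ × (208)⁴)] = 8.45×10¹¹ m = 5.65 AU.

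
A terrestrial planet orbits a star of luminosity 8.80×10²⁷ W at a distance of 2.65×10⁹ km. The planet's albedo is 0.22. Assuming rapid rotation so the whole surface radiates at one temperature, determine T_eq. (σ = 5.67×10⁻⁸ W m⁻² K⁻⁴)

d = 2.65×10⁹ km = 2.65×10¹² m.
Flux: S = L/(4πd²) = 8.80×10²⁷/(4π×(2.65×10¹²)²) = 99.7 W m⁻².
Energy balance: absorbed = emitted ⇒ πR²·S(1−A) = 4πR²·σT_eq⁴, so T_eq⁴ = S(1−A)/(4σ).
T_eq = [99.7 × 0.78 / (4 × 5.67×10⁻⁸)]^(1/4) = (3.43×10⁸)^(1/4) = 136 K.

T_eq ≈ 136 K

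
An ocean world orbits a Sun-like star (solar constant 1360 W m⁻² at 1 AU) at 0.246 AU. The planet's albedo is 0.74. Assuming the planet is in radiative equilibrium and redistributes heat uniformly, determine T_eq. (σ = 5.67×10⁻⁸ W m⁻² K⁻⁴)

T_eq ≈ 401 K

Flux at 0.246 AU: S = 1360/0.246² = 2.25×10⁴ W m⁻².
Energy balance: absorbed = emitted ⇒ πR²·S(1−A) = 4πR²·σT_eq⁴, so T_eq⁴ = S(1−A)/(4σ).
T_eq = [2.25×10⁴ × 0.26 / (4 × 5.67×10⁻⁸)]^(1/4) = (2.58×10¹⁰)^(1/4) = 401 K.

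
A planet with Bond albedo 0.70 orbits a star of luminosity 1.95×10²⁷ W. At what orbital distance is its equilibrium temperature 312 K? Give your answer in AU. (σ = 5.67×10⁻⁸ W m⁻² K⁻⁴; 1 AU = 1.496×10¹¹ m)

d ≈ 0.984 AU

From T_eq⁴ = L(1−A)/(16πσd²): d = √[L(1−A)/(16πσT_eq⁴)].
d = √[1.95×10²⁷ × 0.30 / (16π × 5.67×10⁻⁸ × (312)⁴)] = 1.47×10¹¹ m = 0.984 AU.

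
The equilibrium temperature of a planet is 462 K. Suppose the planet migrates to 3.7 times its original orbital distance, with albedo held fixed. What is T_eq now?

T_eq ≈ 240 K

T_eq ∝ L^(1/4) · d^(−1/2).
T′ = 462 / 3.7^(1/2) = 240 K.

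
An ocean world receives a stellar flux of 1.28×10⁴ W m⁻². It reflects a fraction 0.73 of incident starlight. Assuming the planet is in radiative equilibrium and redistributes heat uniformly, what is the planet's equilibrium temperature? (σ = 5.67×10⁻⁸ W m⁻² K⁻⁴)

Energy balance: absorbed = emitted ⇒ πR²·S(1−A) = 4πR²·σT_eq⁴, so T_eq⁴ = S(1−A)/(4σ).
T_eq = [1.28×10⁴ × 0.27 / (4 × 5.67×10⁻⁸)]^(1/4) = (1.52×10¹⁰)^(1/4) = 351 K.

T_eq ≈ 351 K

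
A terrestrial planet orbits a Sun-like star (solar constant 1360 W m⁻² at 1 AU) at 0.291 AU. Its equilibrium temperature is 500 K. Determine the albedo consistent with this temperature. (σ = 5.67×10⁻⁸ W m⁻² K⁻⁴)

A ≈ 0.12

Flux at 0.291 AU: S = 1360/0.291² = 1.61×10⁴ W m⁻².
From T_eq⁴ = S(1−A)/(4σ): 1−A = 4σT_eq⁴/S.
1−A = 4 × 5.67×10⁻⁸ × (500)⁴ / 1.61×10⁴ = 0.883.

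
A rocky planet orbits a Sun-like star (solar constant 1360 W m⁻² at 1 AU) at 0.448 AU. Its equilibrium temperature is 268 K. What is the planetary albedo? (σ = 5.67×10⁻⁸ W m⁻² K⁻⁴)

Flux at 0.448 AU: S = 1360/0.448² = 6780 W m⁻².
From T_eq⁴ = S(1−A)/(4σ): 1−A = 4σT_eq⁴/S.
1−A = 4 × 5.67×10⁻⁸ × (268)⁴ / 6780 = 0.173.

A ≈ 0.83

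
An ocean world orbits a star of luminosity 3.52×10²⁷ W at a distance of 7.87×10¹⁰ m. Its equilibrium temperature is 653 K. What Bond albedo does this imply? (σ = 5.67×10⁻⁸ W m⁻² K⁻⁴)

A ≈ 0.09

Flux: S = L/(4πd²) = 3.52×10²⁷/(4π×(7.87×10¹⁰)²) = 4.52×10⁴ W m⁻².
From T_eq⁴ = S(1−A)/(4σ): 1−A = 4σT_eq⁴/S.
1−A = 4 × 5.67×10⁻⁸ × (653)⁴ / 4.52×10⁴ = 0.912.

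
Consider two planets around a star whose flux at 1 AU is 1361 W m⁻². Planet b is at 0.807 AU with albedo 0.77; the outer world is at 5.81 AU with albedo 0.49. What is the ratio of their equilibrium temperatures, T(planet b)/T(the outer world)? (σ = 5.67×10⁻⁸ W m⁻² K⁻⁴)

T_eq = [S₀(1−A)/(4σd²)]^(1/4), so T ∝ (1−A)^(1/4) / √d.
T₁ = [1361×0.23/(4×5.67×10⁻⁸×0.807²)]^(1/4) = 214.56 K.
T₂ = [1361×0.51/(4×5.67×10⁻⁸×5.81²)]^(1/4) = 97.58 K.

T₁/T₂ ≈ 2.199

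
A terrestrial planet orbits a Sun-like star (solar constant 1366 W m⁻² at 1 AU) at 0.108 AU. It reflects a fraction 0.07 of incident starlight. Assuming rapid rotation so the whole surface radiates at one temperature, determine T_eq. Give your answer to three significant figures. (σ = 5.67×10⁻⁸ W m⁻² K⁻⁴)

Flux at 0.108 AU: S = 1366/0.108² = 1.17×10⁵ W m⁻².
Energy balance: absorbed = emitted ⇒ πR²·S(1−A) = 4πR²·σT_eq⁴, so T_eq⁴ = S(1−A)/(4σ).
T_eq = [1.17×10⁵ × 0.93 / (4 × 5.67×10⁻⁸)]^(1/4) = (4.80×10¹¹)^(1/4) = 832 K.

T_eq ≈ 832 K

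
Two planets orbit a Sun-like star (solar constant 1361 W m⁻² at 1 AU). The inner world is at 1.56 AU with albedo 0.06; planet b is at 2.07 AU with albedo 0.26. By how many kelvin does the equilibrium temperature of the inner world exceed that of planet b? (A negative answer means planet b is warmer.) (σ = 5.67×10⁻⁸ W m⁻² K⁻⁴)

ΔT ≈ 40.0 K

T_eq = [S₀(1−A)/(4σd²)]^(1/4), so T ∝ (1−A)^(1/4) / √d.
T₁ = [1361×0.94/(4×5.67×10⁻⁸×1.56²)]^(1/4) = 219.42 K.
T₂ = [1361×0.74/(4×5.67×10⁻⁸×2.07²)]^(1/4) = 179.42 K.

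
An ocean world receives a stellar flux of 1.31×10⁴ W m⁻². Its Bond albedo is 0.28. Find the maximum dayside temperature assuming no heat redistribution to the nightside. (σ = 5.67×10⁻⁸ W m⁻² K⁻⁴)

T_ss ≈ 639 K

With no redistribution each surface element balances locally: S(1−A) = σT⁴.
T = [1.31×10⁴ × 0.72 / 5.67×10⁻⁸]^(1/4) = (1.66×10¹¹)^(1/4) = 639 K.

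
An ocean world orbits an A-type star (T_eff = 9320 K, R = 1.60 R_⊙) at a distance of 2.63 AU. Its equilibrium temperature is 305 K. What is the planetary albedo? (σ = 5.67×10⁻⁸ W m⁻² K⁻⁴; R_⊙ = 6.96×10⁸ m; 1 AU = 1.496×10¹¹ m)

R_⋆ = 1.60 × 6.96×10⁸ = 1.11×10⁹ m.
d = 2.63 AU = 3.93×10¹¹ m.
L = 4πR_⋆²σT_⋆⁴ = 4π(1.11×10⁹)² × 5.67×10⁻⁸ × (9320)⁴ = 6.67×10²⁷ W.
S = L/(4πd²) = 3430 W m⁻².
From T_eq⁴ = S(1−A)/(4σ): 1−A = 4σT_eq⁴/S.
1−A = 4 × 5.67×10⁻⁸ × (305)⁴ / 3430 = 0.573.

A ≈ 0.43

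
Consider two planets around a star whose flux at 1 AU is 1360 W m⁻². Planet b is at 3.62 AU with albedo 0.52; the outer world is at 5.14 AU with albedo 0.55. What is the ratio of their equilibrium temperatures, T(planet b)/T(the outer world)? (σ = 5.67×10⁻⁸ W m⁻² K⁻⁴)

T_eq = [S₀(1−A)/(4σd²)]^(1/4), so T ∝ (1−A)^(1/4) / √d.
T₁ = [1360×0.48/(4×5.67×10⁻⁸×3.62²)]^(1/4) = 121.74 K.
T₂ = [1360×0.45/(4×5.67×10⁻⁸×5.14²)]^(1/4) = 100.53 K.

T₁/T₂ ≈ 1.211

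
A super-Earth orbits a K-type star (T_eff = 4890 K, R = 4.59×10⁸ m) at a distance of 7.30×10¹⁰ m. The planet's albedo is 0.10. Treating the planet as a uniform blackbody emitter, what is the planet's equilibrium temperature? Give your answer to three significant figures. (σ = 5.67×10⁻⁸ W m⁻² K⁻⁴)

L = 4πR_⋆²σT_⋆⁴ = 4π(4.59×10⁸)² × 5.67×10⁻⁸ × (4890)⁴ = 8.58×10²⁵ W.
S = L/(4πd²) = 1280 W m⁻².
Energy balance: absorbed = emitted ⇒ πR²·S(1−A) = 4πR²·σT_eq⁴, so T_eq⁴ = S(1−A)/(4σ).
T_eq = [1280 × 0.90 / (4 × 5.67×10⁻⁸)]^(1/4) = (5.09×10⁹)^(1/4) = 267 K.

T_eq ≈ 267 K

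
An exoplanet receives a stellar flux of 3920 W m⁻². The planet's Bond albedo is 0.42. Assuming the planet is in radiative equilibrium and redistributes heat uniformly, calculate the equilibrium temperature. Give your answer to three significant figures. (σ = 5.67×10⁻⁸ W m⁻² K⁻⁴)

Energy balance: absorbed = emitted ⇒ πR²·S(1−A) = 4πR²·σT_eq⁴, so T_eq⁴ = S(1−A)/(4σ).
T_eq = [3920 × 0.58 / (4 × 5.67×10⁻⁸)]^(1/4) = (1.00×10¹⁰)^(1/4) = 316 K.

T_eq ≈ 316 K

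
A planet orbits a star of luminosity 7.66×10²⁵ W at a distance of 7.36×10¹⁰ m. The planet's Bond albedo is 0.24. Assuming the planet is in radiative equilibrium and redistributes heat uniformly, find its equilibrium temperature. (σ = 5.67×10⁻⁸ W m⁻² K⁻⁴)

T_eq ≈ 248 K

Flux: S = L/(4πd²) = 7.66×10²⁵/(4π×(7.36×10¹⁰)²) = 1130 W m⁻².
Energy balance: absorbed = emitted ⇒ πR²·S(1−A) = 4πR²·σT_eq⁴, so T_eq⁴ = S(1−A)/(4σ).
T_eq = [1130 × 0.76 / (4 × 5.67×10⁻⁸)]^(1/4) = (3.77×10⁹)^(1/4) = 248 K.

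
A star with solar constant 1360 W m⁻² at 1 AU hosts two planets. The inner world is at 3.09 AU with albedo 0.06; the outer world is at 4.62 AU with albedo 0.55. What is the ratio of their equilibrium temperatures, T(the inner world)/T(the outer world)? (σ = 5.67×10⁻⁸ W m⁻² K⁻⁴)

T₁/T₂ ≈ 1.470

T_eq = [S₀(1−A)/(4σd²)]^(1/4), so T ∝ (1−A)^(1/4) / √d.
T₁ = [1360×0.94/(4×5.67×10⁻⁸×3.09²)]^(1/4) = 155.88 K.
T₂ = [1360×0.45/(4×5.67×10⁻⁸×4.62²)]^(1/4) = 106.04 K.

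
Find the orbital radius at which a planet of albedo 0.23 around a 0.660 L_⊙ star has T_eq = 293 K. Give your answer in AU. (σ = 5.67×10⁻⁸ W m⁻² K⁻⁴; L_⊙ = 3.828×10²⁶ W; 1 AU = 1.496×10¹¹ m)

L = 0.660 × 3.828×10²⁶ = 2.53×10²⁶ W.
From T_eq⁴ = L(1−A)/(16πσd²): d = √[L(1−A)/(16πσT_eq⁴)].
d = √[2.53×10²⁶ × 0.77 / (16π × 5.67×10⁻⁸ × (293)⁴)] = 9.62×10¹⁰ m = 0.643 AU.

d ≈ 0.643 AU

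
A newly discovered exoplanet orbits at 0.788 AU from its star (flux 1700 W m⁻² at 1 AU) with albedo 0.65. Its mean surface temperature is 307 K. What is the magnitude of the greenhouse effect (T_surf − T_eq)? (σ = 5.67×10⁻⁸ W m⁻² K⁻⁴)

ΔT ≈ 52.0 K

S = 1700/0.788² = 2738 W m⁻².
T_eq = [S(1−A)/(4σ)]^(1/4) = [2738×0.35/(4×5.67×10⁻⁸)]^(1/4) = 255.0 K.
ΔT = T_surf − T_eq = 307 − 255.0.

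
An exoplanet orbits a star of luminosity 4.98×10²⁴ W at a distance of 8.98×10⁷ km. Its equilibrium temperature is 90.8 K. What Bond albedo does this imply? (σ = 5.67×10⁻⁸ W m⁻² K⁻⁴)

d = 8.98×10⁷ km = 8.98×10¹⁰ m.
Flux: S = L/(4πd²) = 4.98×10²⁴/(4π×(8.98×10¹⁰)²) = 49.1 W m⁻².
From T_eq⁴ = S(1−A)/(4σ): 1−A = 4σT_eq⁴/S.
1−A = 4 × 5.67×10⁻⁸ × (90.8)⁴ / 49.1 = 0.314.

A ≈ 0.69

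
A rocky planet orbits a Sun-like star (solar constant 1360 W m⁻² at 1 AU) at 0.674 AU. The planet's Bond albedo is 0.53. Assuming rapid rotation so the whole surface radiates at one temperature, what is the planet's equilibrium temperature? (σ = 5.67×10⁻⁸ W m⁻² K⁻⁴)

Flux at 0.674 AU: S = 1360/0.674² = 2990 W m⁻².
Energy balance: absorbed = emitted ⇒ πR²·S(1−A) = 4πR²·σT_eq⁴, so T_eq⁴ = S(1−A)/(4σ).
T_eq = [2990 × 0.47 / (4 × 5.67×10⁻⁸)]^(1/4) = (6.20×10⁹)^(1/4) = 281 K.

T_eq ≈ 281 K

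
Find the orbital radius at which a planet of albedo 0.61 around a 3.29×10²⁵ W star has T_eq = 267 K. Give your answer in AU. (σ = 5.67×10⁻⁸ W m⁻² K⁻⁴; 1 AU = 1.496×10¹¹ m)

From T_eq⁴ = L(1−A)/(16πσd²): d = √[L(1−A)/(16πσT_eq⁴)].
d = √[3.29×10²⁵ × 0.39 / (16π × 5.67×10⁻⁸ × (267)⁴)] = 2.98×10¹⁰ m = 0.199 AU.

d ≈ 0.199 AU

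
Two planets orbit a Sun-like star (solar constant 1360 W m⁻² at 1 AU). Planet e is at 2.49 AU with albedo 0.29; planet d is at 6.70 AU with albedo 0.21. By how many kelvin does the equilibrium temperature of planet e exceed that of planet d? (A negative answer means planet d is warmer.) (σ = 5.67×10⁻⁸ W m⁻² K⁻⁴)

T_eq = [S₀(1−A)/(4σd²)]^(1/4), so T ∝ (1−A)^(1/4) / √d.
T₁ = [1360×0.71/(4×5.67×10⁻⁸×2.49²)]^(1/4) = 161.88 K.
T₂ = [1360×0.79/(4×5.67×10⁻⁸×6.70²)]^(1/4) = 101.35 K.

ΔT ≈ 60.5 K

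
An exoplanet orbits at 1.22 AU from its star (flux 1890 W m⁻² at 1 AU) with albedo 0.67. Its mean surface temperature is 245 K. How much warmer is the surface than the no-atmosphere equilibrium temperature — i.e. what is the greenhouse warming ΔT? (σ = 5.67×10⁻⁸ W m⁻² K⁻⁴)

ΔT ≈ 37.7 K

S = 1890/1.22² = 1270 W m⁻².
T_eq = [S(1−A)/(4σ)]^(1/4) = [1270×0.33/(4×5.67×10⁻⁸)]^(1/4) = 207.3 K.
ΔT = T_surf − T_eq = 245 − 207.3.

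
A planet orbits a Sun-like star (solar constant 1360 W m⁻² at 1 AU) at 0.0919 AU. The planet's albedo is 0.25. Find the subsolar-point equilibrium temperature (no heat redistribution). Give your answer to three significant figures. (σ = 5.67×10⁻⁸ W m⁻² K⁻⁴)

Flux at 0.0919 AU: S = 1360/0.0919² = 1.61×10⁵ W m⁻².
At the subsolar point the surface absorbs S(1−A) and emits σT⁴ per unit area — no factor of 4, since only the local patch is in balance.
T = [1.61×10⁵ × 0.75 / 5.67×10⁻⁸]^(1/4) = (2.13×10¹²)^(1/4) = 1210 K.

T_ss ≈ 1210 K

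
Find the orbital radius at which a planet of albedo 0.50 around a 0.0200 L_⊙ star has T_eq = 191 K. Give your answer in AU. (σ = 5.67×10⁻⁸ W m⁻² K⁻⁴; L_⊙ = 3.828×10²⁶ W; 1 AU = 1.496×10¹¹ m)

L = 0.0200 × 3.828×10²⁶ = 7.66×10²⁴ W.
From T_eq⁴ = L(1−A)/(16πσd²): d = √[L(1−A)/(16πσT_eq⁴)].
d = √[7.66×10²⁴ × 0.50 / (16π × 5.67×10⁻⁸ × (191)⁴)] = 3.18×10¹⁰ m = 0.212 AU.

d ≈ 0.212 AU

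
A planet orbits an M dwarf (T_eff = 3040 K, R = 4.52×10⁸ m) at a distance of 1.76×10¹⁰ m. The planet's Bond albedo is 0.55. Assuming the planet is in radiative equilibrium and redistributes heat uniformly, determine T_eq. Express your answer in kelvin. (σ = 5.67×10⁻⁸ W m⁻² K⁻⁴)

L = 4πR_⋆²σT_⋆⁴ = 4π(4.52×10⁸)² × 5.67×10⁻⁸ × (3040)⁴ = 1.24×10²⁵ W.
S = L/(4πd²) = 3190 W m⁻².
Energy balance: absorbed = emitted ⇒ πR²·S(1−A) = 4πR²·σT_eq⁴, so T_eq⁴ = S(1−A)/(4σ).
T_eq = [3190 × 0.45 / (4 × 5.67×10⁻⁸)]^(1/4) = (6.34×10⁹)^(1/4) = 282 K.

T_eq ≈ 282 K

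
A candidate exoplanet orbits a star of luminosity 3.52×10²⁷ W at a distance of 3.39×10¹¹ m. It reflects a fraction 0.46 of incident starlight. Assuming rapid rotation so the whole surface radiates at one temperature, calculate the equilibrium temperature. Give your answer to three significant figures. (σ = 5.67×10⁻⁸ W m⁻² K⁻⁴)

Flux: S = L/(4πd²) = 3.52×10²⁷/(4π×(3.39×10¹¹)²) = 2440 W m⁻².
Energy balance: absorbed = emitted ⇒ πR²·S(1−A) = 4πR²·σT_eq⁴, so T_eq⁴ = S(1−A)/(4σ).
T_eq = [2440 × 0.54 / (4 × 5.67×10⁻⁸)]^(1/4) = (5.80×10⁹)^(1/4) = 276 K.

T_eq ≈ 276 K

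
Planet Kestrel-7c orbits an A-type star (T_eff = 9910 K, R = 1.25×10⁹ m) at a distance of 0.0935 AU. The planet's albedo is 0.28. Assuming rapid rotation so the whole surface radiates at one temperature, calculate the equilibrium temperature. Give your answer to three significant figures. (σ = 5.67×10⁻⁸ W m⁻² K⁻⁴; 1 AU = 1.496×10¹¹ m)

d = 0.0935 AU = 1.40×10¹⁰ m.
L = 4πR_⋆²σT_⋆⁴ = 4π(1.25×10⁹)² × 5.67×10⁻⁸ × (9910)⁴ = 1.07×10²⁸ W.
S = L/(4πd²) = 4.37×10⁶ W m⁻².
Energy balance: absorbed = emitted ⇒ πR²·S(1−A) = 4πR²·σT_eq⁴, so T_eq⁴ = S(1−A)/(4σ).
T_eq = [4.37×10⁶ × 0.72 / (4 × 5.67×10⁻⁸)]^(1/4) = (1.39×10¹³)^(1/4) = 1930 K.

T_eq ≈ 1930 K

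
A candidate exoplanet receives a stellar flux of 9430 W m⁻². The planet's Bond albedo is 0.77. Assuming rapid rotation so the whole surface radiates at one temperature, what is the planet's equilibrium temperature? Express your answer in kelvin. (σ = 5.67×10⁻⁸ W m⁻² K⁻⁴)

T_eq ≈ 313 K

Energy balance: absorbed = emitted ⇒ πR²·S(1−A) = 4πR²·σT_eq⁴, so T_eq⁴ = S(1−A)/(4σ).
T_eq = [9430 × 0.23 / (4 × 5.67×10⁻⁸)]^(1/4) = (9.56×10⁹)^(1/4) = 313 K.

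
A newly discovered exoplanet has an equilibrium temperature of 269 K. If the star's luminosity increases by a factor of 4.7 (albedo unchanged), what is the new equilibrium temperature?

T_eq ∝ L^(1/4) · d^(−1/2).
T′ = 269 × 4.7^(1/4) = 396 K.

T_eq ≈ 396 K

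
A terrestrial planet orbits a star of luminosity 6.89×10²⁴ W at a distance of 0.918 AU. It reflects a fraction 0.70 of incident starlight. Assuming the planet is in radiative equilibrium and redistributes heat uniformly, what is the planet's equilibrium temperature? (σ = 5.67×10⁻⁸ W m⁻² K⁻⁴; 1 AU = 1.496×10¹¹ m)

d = 0.918 AU = 1.37×10¹¹ m.
Flux: S = L/(4πd²) = 6.89×10²⁴/(4π×(1.37×10¹¹)²) = 29.1 W m⁻².
Energy balance: absorbed = emitted ⇒ πR²·S(1−A) = 4πR²·σT_eq⁴, so T_eq⁴ = S(1−A)/(4σ).
T_eq = [29.1 × 0.30 / (4 × 5.67×10⁻⁸)]^(1/4) = (3.85×10⁷)^(1/4) = 78.7 K.

T_eq ≈ 78.7 K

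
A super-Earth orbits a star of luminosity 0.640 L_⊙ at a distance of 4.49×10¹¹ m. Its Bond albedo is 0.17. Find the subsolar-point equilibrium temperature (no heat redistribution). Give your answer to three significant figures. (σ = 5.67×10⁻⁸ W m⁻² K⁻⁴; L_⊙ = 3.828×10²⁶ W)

T_ss ≈ 194 K

L = 0.640 × 3.828×10²⁶ = 2.45×10²⁶ W.
Flux: S = L/(4πd²) = 2.45×10²⁶/(4π×(4.49×10¹¹)²) = 96.7 W m⁻².
At the subsolar point the surface absorbs S(1−A) and emits σT⁴ per unit area — no factor of 4, since only the local patch is in balance.
T = [96.7 × 0.83 / 5.67×10⁻⁸]^(1/4) = (1.42×10⁹)^(1/4) = 194 K.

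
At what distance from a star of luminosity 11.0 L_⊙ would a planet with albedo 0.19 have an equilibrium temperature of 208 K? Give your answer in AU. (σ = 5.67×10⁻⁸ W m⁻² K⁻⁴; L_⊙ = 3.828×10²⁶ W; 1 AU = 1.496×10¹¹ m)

d ≈ 5.34 AU

L = 11.0 × 3.828×10²⁶ = 4.21×10²⁷ W.
From T_eq⁴ = L(1−A)/(16πσd²): d = √[L(1−A)/(16πσT_eq⁴)].
d = √[4.21×10²⁷ × 0.81 / (16π × 5.67×10⁻⁸ × (208)⁴)] = 8.00×10¹¹ m = 5.34 AU.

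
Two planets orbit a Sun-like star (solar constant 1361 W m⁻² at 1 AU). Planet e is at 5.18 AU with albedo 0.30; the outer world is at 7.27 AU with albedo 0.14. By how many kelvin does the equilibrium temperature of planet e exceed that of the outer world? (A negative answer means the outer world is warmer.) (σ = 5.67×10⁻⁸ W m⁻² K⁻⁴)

ΔT ≈ 12.5 K

T_eq = [S₀(1−A)/(4σd²)]^(1/4), so T ∝ (1−A)^(1/4) / √d.
T₁ = [1361×0.70/(4×5.67×10⁻⁸×5.18²)]^(1/4) = 111.86 K.
T₂ = [1361×0.86/(4×5.67×10⁻⁸×7.27²)]^(1/4) = 99.41 K.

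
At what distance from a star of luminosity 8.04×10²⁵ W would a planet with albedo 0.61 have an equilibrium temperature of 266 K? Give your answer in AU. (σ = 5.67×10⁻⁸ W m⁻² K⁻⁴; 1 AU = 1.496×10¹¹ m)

From T_eq⁴ = L(1−A)/(16πσd²): d = √[L(1−A)/(16πσT_eq⁴)].
d = √[8.04×10²⁵ × 0.39 / (16π × 5.67×10⁻⁸ × (266)⁴)] = 4.69×10¹⁰ m = 0.313 AU.

d ≈ 0.313 AU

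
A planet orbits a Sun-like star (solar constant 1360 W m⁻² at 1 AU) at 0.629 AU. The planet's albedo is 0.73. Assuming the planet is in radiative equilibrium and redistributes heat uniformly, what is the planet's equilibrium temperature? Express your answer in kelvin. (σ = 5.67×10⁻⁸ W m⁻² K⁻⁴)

Flux at 0.629 AU: S = 1360/0.629² = 3440 W m⁻².
Energy balance: absorbed = emitted ⇒ πR²·S(1−A) = 4πR²·σT_eq⁴, so T_eq⁴ = S(1−A)/(4σ).
T_eq = [3440 × 0.27 / (4 × 5.67×10⁻⁸)]^(1/4) = (4.09×10⁹)^(1/4) = 253 K.

T_eq ≈ 253 K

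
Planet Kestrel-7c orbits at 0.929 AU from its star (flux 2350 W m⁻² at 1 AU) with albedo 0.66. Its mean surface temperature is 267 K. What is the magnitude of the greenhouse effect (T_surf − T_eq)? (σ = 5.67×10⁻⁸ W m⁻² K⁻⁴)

S = 2350/0.929² = 2723 W m⁻².
T_eq = [S(1−A)/(4σ)]^(1/4) = [2723×0.34/(4×5.67×10⁻⁸)]^(1/4) = 252.8 K.
ΔT = T_surf − T_eq = 267 − 252.8.

ΔT ≈ 14.2 K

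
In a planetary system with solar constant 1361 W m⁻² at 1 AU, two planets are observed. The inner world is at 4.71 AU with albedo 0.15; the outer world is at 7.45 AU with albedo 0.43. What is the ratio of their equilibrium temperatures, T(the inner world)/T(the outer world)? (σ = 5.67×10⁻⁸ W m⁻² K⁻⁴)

T_eq = [S₀(1−A)/(4σd²)]^(1/4), so T ∝ (1−A)^(1/4) / √d.
T₁ = [1361×0.85/(4×5.67×10⁻⁸×4.71²)]^(1/4) = 123.14 K.
T₂ = [1361×0.57/(4×5.67×10⁻⁸×7.45²)]^(1/4) = 88.60 K.

T₁/T₂ ≈ 1.390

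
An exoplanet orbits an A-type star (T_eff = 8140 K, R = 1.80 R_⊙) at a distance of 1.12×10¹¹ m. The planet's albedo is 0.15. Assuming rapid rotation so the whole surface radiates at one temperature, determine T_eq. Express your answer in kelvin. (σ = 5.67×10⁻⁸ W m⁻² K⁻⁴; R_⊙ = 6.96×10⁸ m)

T_eq ≈ 585 K

R_⋆ = 1.80 × 6.96×10⁸ = 1.25×10⁹ m.
L = 4πR_⋆²σT_⋆⁴ = 4π(1.25×10⁹)² × 5.67×10⁻⁸ × (8140)⁴ = 4.91×10²⁷ W.
S = L/(4πd²) = 3.11×10⁴ W m⁻².
Energy balance: absorbed = emitted ⇒ πR²·S(1−A) = 4πR²·σT_eq⁴, so T_eq⁴ = S(1−A)/(4σ).
T_eq = [3.11×10⁴ × 0.85 / (4 × 5.67×10⁻⁸)]^(1/4) = (1.17×10¹¹)^(1/4) = 585 K.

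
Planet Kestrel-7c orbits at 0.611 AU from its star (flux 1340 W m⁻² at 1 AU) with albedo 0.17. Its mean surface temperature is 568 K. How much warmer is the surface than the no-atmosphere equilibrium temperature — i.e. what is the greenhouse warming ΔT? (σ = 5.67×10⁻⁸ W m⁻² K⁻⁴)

S = 1340/0.611² = 3589 W m⁻².
T_eq = [S(1−A)/(4σ)]^(1/4) = [3589×0.83/(4×5.67×10⁻⁸)]^(1/4) = 338.5 K.
ΔT = T_surf − T_eq = 568 − 338.5.

ΔT ≈ 229.5 K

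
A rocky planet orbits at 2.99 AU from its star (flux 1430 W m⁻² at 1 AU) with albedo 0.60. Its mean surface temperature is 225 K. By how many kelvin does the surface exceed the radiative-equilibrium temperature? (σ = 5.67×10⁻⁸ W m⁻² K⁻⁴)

ΔT ≈ 95.4 K

S = 1430/2.99² = 160.0 W m⁻².
T_eq = [S(1−A)/(4σ)]^(1/4) = [160.0×0.40/(4×5.67×10⁻⁸)]^(1/4) = 129.6 K.
ΔT = T_surf − T_eq = 225 − 129.6.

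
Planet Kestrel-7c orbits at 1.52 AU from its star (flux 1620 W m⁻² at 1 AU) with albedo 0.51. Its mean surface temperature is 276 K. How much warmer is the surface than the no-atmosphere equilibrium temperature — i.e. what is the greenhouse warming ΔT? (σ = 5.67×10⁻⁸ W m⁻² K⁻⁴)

S = 1620/1.52² = 701.2 W m⁻².
T_eq = [S(1−A)/(4σ)]^(1/4) = [701.2×0.49/(4×5.67×10⁻⁸)]^(1/4) = 197.3 K.
ΔT = T_surf − T_eq = 276 − 197.3.

ΔT ≈ 78.7 K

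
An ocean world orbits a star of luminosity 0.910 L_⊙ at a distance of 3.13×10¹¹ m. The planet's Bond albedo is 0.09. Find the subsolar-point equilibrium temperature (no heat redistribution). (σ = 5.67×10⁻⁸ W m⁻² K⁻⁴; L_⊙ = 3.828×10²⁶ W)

L = 0.910 × 3.828×10²⁶ = 3.48×10²⁶ W.
Flux: S = L/(4πd²) = 3.48×10²⁶/(4π×(3.13×10¹¹)²) = 283 W m⁻².
At the subsolar point the surface absorbs S(1−A) and emits σT⁴ per unit area — no factor of 4, since only the local patch is in balance.
T = [283 × 0.91 / 5.67×10⁻⁸]^(1/4) = (4.54×10⁹)^(1/4) = 260 K.

T_ss ≈ 260 K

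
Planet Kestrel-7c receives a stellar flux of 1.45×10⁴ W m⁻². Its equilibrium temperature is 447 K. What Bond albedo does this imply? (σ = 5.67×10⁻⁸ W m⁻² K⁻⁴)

A ≈ 0.38

From T_eq⁴ = S(1−A)/(4σ): 1−A = 4σT_eq⁴/S.
1−A = 4 × 5.67×10⁻⁸ × (447)⁴ / 1.45×10⁴ = 0.624.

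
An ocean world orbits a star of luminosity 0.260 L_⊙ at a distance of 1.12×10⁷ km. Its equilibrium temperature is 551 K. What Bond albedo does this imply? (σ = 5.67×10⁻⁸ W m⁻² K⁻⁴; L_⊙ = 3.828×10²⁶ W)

A ≈ 0.67

d = 1.12×10⁷ km = 1.12×10¹⁰ m.
L = 0.260 × 3.828×10²⁶ = 9.95×10²⁵ W.
Flux: S = L/(4πd²) = 9.95×10²⁵/(4π×(1.12×10¹⁰)²) = 6.31×10⁴ W m⁻².
From T_eq⁴ = S(1−A)/(4σ): 1−A = 4σT_eq⁴/S.
1−A = 4 × 5.67×10⁻⁸ × (551)⁴ / 6.31×10⁴ = 0.331.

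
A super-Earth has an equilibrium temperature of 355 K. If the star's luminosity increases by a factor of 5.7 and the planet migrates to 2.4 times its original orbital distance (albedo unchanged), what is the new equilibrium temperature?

T_eq ≈ 354 K

T_eq ∝ L^(1/4) · d^(−1/2).
T′ = 355 × 5.7^(1/4) / 2.4^(1/2) = 354 K.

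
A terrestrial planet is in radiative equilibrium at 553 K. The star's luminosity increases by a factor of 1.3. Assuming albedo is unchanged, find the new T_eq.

T_eq ≈ 590 K

T_eq ∝ L^(1/4) · d^(−1/2).
T′ = 553 × 1.3^(1/4) = 590 K.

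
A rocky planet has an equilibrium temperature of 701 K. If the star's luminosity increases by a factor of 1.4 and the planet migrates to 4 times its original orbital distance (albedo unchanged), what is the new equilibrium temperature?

T_eq ∝ L^(1/4) · d^(−1/2).
T′ = 701 × 1.4^(1/4) / 4^(1/2) = 381 K.

T_eq ≈ 381 K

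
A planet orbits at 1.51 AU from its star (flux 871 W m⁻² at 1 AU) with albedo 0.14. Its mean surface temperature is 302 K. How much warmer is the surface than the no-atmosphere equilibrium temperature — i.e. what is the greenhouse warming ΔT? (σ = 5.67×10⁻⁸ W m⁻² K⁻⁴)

S = 871/1.51² = 382.0 W m⁻².
T_eq = [S(1−A)/(4σ)]^(1/4) = [382.0×0.86/(4×5.67×10⁻⁸)]^(1/4) = 195.1 K.
ΔT = T_surf − T_eq = 302 − 195.1.

ΔT ≈ 106.9 K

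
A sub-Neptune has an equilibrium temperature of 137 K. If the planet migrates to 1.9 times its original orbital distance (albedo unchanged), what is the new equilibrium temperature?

T_eq ≈ 99.4 K

T_eq ∝ L^(1/4) · d^(−1/2).
T′ = 137 / 1.9^(1/2) = 99.4 K.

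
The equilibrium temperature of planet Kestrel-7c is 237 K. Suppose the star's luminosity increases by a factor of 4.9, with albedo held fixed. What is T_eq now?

T_eq ∝ L^(1/4) · d^(−1/2).
T′ = 237 × 4.9^(1/4) = 353 K.

T_eq ≈ 353 K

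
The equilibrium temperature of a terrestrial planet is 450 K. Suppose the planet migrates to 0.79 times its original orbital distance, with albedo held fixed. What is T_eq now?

T_eq ∝ L^(1/4) · d^(−1/2).
T′ = 450 / 0.79^(1/2) = 506 K.

T_eq ≈ 506 K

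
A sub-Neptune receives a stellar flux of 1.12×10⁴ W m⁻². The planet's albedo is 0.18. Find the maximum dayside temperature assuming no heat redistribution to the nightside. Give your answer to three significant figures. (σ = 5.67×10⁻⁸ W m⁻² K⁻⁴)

T_ss ≈ 634 K

With no redistribution each surface element balances locally: S(1−A) = σT⁴.
T = [1.12×10⁴ × 0.82 / 5.67×10⁻⁸]^(1/4) = (1.62×10¹¹)^(1/4) = 634 K.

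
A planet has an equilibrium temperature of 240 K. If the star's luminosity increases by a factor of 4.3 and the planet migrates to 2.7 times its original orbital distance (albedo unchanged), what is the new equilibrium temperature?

T_eq ≈ 210 K

T_eq ∝ L^(1/4) · d^(−1/2).
T′ = 240 × 4.3^(1/4) / 2.7^(1/2) = 210 K.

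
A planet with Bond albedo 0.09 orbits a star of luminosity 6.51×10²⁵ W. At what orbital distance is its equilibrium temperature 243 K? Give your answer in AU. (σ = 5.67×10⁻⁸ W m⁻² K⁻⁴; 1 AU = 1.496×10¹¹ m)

From T_eq⁴ = L(1−A)/(16πσd²): d = √[L(1−A)/(16πσT_eq⁴)].
d = √[6.51×10²⁵ × 0.91 / (16π × 5.67×10⁻⁸ × (243)⁴)] = 7.72×10¹⁰ m = 0.516 AU.

d ≈ 0.516 AU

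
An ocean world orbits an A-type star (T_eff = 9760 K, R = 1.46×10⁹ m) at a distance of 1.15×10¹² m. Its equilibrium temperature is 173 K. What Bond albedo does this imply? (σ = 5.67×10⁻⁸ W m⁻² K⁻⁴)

L = 4πR_⋆²σT_⋆⁴ = 4π(1.46×10⁹)² × 5.67×10⁻⁸ × (9760)⁴ = 1.38×10²⁸ W.
S = L/(4πd²) = 829 W m⁻².
From T_eq⁴ = S(1−A)/(4σ): 1−A = 4σT_eq⁴/S.
1−A = 4 × 5.67×10⁻⁸ × (173)⁴ / 829 = 0.245.

A ≈ 0.76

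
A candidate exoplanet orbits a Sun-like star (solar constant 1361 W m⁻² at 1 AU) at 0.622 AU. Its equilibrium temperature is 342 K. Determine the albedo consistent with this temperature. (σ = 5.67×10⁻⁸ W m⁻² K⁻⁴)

A ≈ 0.12

Flux at 0.622 AU: S = 1361/0.622² = 3520 W m⁻².
From T_eq⁴ = S(1−A)/(4σ): 1−A = 4σT_eq⁴/S.
1−A = 4 × 5.67×10⁻⁸ × (342)⁴ / 3520 = 0.882.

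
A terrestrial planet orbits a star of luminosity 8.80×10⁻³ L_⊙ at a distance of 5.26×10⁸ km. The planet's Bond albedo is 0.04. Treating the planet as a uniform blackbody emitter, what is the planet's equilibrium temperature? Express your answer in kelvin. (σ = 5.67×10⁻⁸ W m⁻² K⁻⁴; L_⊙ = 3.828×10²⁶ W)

T_eq ≈ 45.0 K

d = 5.26×10⁸ km = 5.26×10¹¹ m.
L = 8.80×10⁻³ × 3.828×10²⁶ = 3.37×10²⁴ W.
Flux: S = L/(4πd²) = 3.37×10²⁴/(4π×(5.26×10¹¹)²) = 0.969 W m⁻².
Energy balance: absorbed = emitted ⇒ πR²·S(1−A) = 4πR²·σT_eq⁴, so T_eq⁴ = S(1−A)/(4σ).
T_eq = [0.969 × 0.96 / (4 × 5.67×10⁻⁸)]^(1/4) = (4.10×10⁶)^(1/4) = 45.0 K.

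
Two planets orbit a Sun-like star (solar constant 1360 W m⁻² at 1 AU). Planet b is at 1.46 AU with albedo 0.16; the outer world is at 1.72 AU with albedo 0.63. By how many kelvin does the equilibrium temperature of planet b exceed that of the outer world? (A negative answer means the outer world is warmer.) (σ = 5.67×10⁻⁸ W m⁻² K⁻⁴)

T_eq = [S₀(1−A)/(4σd²)]^(1/4), so T ∝ (1−A)^(1/4) / √d.
T₁ = [1360×0.84/(4×5.67×10⁻⁸×1.46²)]^(1/4) = 220.48 K.
T₂ = [1360×0.37/(4×5.67×10⁻⁸×1.72²)]^(1/4) = 165.49 K.

ΔT ≈ 55.0 K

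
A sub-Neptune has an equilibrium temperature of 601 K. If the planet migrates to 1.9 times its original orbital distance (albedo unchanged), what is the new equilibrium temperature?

T_eq ∝ L^(1/4) · d^(−1/2).
T′ = 601 / 1.9^(1/2) = 436 K.

T_eq ≈ 436 K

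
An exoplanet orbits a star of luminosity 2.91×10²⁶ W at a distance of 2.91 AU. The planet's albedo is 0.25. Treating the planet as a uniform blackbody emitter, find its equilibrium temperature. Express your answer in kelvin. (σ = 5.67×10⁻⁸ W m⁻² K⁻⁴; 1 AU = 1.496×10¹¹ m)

d = 2.91 AU = 4.35×10¹¹ m.
Flux: S = L/(4πd²) = 2.91×10²⁶/(4π×(4.35×10¹¹)²) = 122 W m⁻².
Energy balance: absorbed = emitted ⇒ πR²·S(1−A) = 4πR²·σT_eq⁴, so T_eq⁴ = S(1−A)/(4σ).
T_eq = [122 × 0.75 / (4 × 5.67×10⁻⁸)]^(1/4) = (4.04×10⁸)^(1/4) = 142 K.

T_eq ≈ 142 K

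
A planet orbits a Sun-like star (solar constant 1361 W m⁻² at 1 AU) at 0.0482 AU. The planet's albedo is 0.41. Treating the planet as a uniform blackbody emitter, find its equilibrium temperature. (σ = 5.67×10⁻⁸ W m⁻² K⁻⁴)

Flux at 0.0482 AU: S = 1361/0.0482² = 5.86×10⁵ W m⁻².
Energy balance: absorbed = emitted ⇒ πR²·S(1−A) = 4πR²·σT_eq⁴, so T_eq⁴ = S(1−A)/(4σ).
T_eq = [5.86×10⁵ × 0.59 / (4 × 5.67×10⁻⁸)]^(1/4) = (1.52×10¹²)^(1/4) = 1110 K.

T_eq ≈ 1110 K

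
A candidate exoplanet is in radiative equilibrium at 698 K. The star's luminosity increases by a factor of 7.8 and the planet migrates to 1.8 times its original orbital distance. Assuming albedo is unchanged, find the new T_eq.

T_eq ∝ L^(1/4) · d^(−1/2).
T′ = 698 × 7.8^(1/4) / 1.8^(1/2) = 869 K.

T_eq ≈ 869 K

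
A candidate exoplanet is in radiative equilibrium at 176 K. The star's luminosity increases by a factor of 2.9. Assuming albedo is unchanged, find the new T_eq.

T_eq ∝ L^(1/4) · d^(−1/2).
T′ = 176 × 2.9^(1/4) = 230 K.

T_eq ≈ 230 K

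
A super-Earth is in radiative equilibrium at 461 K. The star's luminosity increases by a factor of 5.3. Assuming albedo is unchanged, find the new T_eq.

T_eq ≈ 699 K

T_eq ∝ L^(1/4) · d^(−1/2).
T′ = 461 × 5.3^(1/4) = 699 K.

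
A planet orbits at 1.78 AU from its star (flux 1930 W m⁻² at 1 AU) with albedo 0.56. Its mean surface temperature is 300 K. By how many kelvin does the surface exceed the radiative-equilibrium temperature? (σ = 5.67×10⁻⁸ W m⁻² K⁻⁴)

S = 1930/1.78² = 609.1 W m⁻².
T_eq = [S(1−A)/(4σ)]^(1/4) = [609.1×0.44/(4×5.67×10⁻⁸)]^(1/4) = 185.4 K.
ΔT = T_surf − T_eq = 300 − 185.4.

ΔT ≈ 114.6 K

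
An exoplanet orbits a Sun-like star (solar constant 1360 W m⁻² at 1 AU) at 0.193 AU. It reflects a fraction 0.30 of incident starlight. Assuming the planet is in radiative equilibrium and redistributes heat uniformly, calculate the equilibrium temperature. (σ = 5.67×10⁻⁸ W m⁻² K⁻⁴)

T_eq ≈ 579 K

Flux at 0.193 AU: S = 1360/0.193² = 3.65×10⁴ W m⁻².
Energy balance: absorbed = emitted ⇒ πR²·S(1−A) = 4πR²·σT_eq⁴, so T_eq⁴ = S(1−A)/(4σ).
T_eq = [3.65×10⁴ × 0.70 / (4 × 5.67×10⁻⁸)]^(1/4) = (1.13×10¹¹)^(1/4) = 579 K.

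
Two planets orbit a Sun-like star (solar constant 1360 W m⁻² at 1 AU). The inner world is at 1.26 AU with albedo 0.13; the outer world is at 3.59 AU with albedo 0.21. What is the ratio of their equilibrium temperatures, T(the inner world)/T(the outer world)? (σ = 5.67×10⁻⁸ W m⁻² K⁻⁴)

T_eq = [S₀(1−A)/(4σd²)]^(1/4), so T ∝ (1−A)^(1/4) / √d.
T₁ = [1360×0.87/(4×5.67×10⁻⁸×1.26²)]^(1/4) = 239.42 K.
T₂ = [1360×0.79/(4×5.67×10⁻⁸×3.59²)]^(1/4) = 138.46 K.

T₁/T₂ ≈ 1.729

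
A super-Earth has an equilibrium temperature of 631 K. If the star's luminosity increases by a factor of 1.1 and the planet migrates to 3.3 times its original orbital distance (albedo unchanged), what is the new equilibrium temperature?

T_eq ≈ 356 K

T_eq ∝ L^(1/4) · d^(−1/2).
T′ = 631 × 1.1^(1/4) / 3.3^(1/2) = 356 K.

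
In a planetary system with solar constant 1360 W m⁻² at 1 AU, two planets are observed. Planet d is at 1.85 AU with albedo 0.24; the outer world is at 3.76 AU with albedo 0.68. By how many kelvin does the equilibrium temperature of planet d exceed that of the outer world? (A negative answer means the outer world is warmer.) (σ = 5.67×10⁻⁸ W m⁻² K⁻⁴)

T_eq = [S₀(1−A)/(4σd²)]^(1/4), so T ∝ (1−A)^(1/4) / √d.
T₁ = [1360×0.76/(4×5.67×10⁻⁸×1.85²)]^(1/4) = 191.03 K.
T₂ = [1360×0.32/(4×5.67×10⁻⁸×3.76²)]^(1/4) = 107.94 K.

ΔT ≈ 83.1 K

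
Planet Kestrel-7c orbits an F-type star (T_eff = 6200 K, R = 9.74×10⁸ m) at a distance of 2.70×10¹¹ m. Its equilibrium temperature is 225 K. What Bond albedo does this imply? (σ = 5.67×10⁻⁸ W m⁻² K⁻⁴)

A ≈ 0.47

L = 4πR_⋆²σT_⋆⁴ = 4π(9.74×10⁸)² × 5.67×10⁻⁸ × (6200)⁴ = 9.99×10²⁶ W.
S = L/(4πd²) = 1090 W m⁻².
From T_eq⁴ = S(1−A)/(4σ): 1−A = 4σT_eq⁴/S.
1−A = 4 × 5.67×10⁻⁸ × (225)⁴ / 1090 = 0.533.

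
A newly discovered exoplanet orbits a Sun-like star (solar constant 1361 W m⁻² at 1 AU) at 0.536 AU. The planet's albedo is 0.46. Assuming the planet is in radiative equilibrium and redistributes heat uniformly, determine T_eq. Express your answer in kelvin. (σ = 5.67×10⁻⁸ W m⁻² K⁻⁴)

Flux at 0.536 AU: S = 1361/0.536² = 4740 W m⁻².
Energy balance: absorbed = emitted ⇒ πR²·S(1−A) = 4πR²·σT_eq⁴, so T_eq⁴ = S(1−A)/(4σ).
T_eq = [4740 × 0.54 / (4 × 5.67×10⁻⁸)]^(1/4) = (1.13×10¹⁰)^(1/4) = 326 K.

T_eq ≈ 326 K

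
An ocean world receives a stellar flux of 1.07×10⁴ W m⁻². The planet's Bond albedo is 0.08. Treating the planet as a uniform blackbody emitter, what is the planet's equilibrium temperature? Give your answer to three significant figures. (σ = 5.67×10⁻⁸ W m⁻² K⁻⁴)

T_eq ≈ 456 K

Energy balance: absorbed = emitted ⇒ πR²·S(1−A) = 4πR²·σT_eq⁴, so T_eq⁴ = S(1−A)/(4σ).
T_eq = [1.07×10⁴ × 0.92 / (4 × 5.67×10⁻⁸)]^(1/4) = (4.34×10¹⁰)^(1/4) = 456 K.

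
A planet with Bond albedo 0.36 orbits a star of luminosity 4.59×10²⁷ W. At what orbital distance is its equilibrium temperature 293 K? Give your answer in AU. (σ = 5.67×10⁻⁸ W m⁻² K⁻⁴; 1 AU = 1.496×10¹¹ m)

From T_eq⁴ = L(1−A)/(16πσd²): d = √[L(1−A)/(16πσT_eq⁴)].
d = √[4.59×10²⁷ × 0.64 / (16π × 5.67×10⁻⁸ × (293)⁴)] = 3.74×10¹¹ m = 2.50 AU.

d ≈ 2.50 AU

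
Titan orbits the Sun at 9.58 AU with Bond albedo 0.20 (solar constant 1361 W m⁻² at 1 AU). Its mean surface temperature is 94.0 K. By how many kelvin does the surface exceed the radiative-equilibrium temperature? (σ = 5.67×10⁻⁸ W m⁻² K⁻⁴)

ΔT ≈ 9.0 K

S = 1361/9.58² = 14.83 W m⁻².
T_eq = [S(1−A)/(4σ)]^(1/4) = [14.83×0.80/(4×5.67×10⁻⁸)]^(1/4) = 85.0 K.
ΔT = T_surf − T_eq = 94 − 85.0.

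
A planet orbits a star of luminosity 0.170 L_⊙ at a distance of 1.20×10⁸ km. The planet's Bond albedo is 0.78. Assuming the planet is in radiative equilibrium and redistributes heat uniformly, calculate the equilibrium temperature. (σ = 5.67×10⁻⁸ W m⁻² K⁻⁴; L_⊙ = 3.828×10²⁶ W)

T_eq ≈ 137 K

d = 1.20×10⁸ km = 1.20×10¹¹ m.
L = 0.170 × 3.828×10²⁶ = 6.51×10²⁵ W.
Flux: S = L/(4πd²) = 6.51×10²⁵/(4π×(1.20×10¹¹)²) = 360 W m⁻².
Energy balance: absorbed = emitted ⇒ πR²·S(1−A) = 4πR²·σT_eq⁴, so T_eq⁴ = S(1−A)/(4σ).
T_eq = [360 × 0.22 / (4 × 5.67×10⁻⁸)]^(1/4) = (3.49×10⁸)^(1/4) = 137 K.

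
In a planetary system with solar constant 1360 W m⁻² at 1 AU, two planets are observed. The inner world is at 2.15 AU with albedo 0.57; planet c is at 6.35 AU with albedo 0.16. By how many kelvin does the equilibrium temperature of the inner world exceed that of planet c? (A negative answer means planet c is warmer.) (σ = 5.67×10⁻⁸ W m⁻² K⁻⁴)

T_eq = [S₀(1−A)/(4σd²)]^(1/4), so T ∝ (1−A)^(1/4) / √d.
T₁ = [1360×0.43/(4×5.67×10⁻⁸×2.15²)]^(1/4) = 153.68 K.
T₂ = [1360×0.84/(4×5.67×10⁻⁸×6.35²)]^(1/4) = 105.72 K.

ΔT ≈ 48.0 K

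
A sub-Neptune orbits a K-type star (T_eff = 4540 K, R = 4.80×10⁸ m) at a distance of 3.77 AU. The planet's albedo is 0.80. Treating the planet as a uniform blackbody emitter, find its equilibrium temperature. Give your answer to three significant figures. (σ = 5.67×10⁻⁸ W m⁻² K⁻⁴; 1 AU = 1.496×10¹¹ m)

d = 3.77 AU = 5.64×10¹¹ m.
L = 4πR_⋆²σT_⋆⁴ = 4π(4.80×10⁸)² × 5.67×10⁻⁸ × (4540)⁴ = 6.97×10²⁵ W.
S = L/(4πd²) = 17.4 W m⁻².
Energy balance: absorbed = emitted ⇒ πR²·S(1−A) = 4πR²·σT_eq⁴, so T_eq⁴ = S(1−A)/(4σ).
T_eq = [17.4 × 0.20 / (4 × 5.67×10⁻⁸)]^(1/4) = (1.54×10⁷)^(1/4) = 62.6 K.

T_eq ≈ 62.6 K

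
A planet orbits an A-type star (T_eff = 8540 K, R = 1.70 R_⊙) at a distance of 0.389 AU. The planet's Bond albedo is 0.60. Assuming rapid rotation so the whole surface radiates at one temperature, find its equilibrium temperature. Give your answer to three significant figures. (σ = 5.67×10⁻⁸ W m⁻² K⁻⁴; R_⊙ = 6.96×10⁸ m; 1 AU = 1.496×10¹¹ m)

T_eq ≈ 685 K

R_⋆ = 1.70 × 6.96×10⁸ = 1.18×10⁹ m.
d = 0.389 AU = 5.82×10¹⁰ m.
L = 4πR_⋆²σT_⋆⁴ = 4π(1.18×10⁹)² × 5.67×10⁻⁸ × (8540)⁴ = 5.31×10²⁷ W.
S = L/(4πd²) = 1.25×10⁵ W m⁻².
Energy balance: absorbed = emitted ⇒ πR²·S(1−A) = 4πR²·σT_eq⁴, so T_eq⁴ = S(1−A)/(4σ).
T_eq = [1.25×10⁵ × 0.40 / (4 × 5.67×10⁻⁸)]^(1/4) = (2.20×10¹¹)^(1/4) = 685 K.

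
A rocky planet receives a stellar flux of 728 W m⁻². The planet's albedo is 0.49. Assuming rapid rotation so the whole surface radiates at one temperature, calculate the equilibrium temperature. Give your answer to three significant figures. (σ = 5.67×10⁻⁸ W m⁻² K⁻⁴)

Energy balance: absorbed = emitted ⇒ πR²·S(1−A) = 4πR²·σT_eq⁴, so T_eq⁴ = S(1−A)/(4σ).
T_eq = [728 × 0.51 / (4 × 5.67×10⁻⁸)]^(1/4) = (1.64×10⁹)^(1/4) = 201 K.

T_eq ≈ 201 K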